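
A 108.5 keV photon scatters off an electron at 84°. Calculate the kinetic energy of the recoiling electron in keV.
17.3339 keV

By energy conservation: K_e = E_initial - E_final

First find the scattered photon energy:
Initial wavelength: λ = hc/E = 11.4271 pm
Compton shift: Δλ = λ_C(1 - cos(84°)) = 2.1727 pm
Final wavelength: λ' = 11.4271 + 2.1727 = 13.5998 pm
Final photon energy: E' = hc/λ' = 91.1661 keV

Electron kinetic energy:
K_e = E - E' = 108.5000 - 91.1661 = 17.3339 keV

(Intermediate values are shown rounded; full precision is carried through to the final answer.)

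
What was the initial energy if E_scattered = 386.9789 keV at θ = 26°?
419.1000 keV

Convert final energy to wavelength (hc ≈ 1239.842 keV·pm):
λ' = hc/E' = 1239.842 / 386.9789 = 3.2039 pm

Calculate the Compton shift:
Δλ = λ_C(1 - cos(26°))
Δλ = 2.4263 × (1 - cos(26°))
Δλ = 0.2456 pm

Initial wavelength:
λ = λ' - Δλ = 3.2039 - 0.2456 = 2.9583 pm

Initial energy:
E = hc/λ = 1239.842 / 2.9583 = 419.1000 keV

(Intermediate values are shown rounded; full precision is carried through to the final answer.)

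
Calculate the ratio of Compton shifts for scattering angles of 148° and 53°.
148° produces the larger shift by a factor of 4.641

Calculate both shifts using Δλ = λ_C(1 - cos θ):

For θ₁ = 53°:
Δλ₁ = 2.4263 × (1 - cos(53°))
Δλ₁ = 2.4263 × 0.3982
Δλ₁ = 0.9661 pm

For θ₂ = 148°:
Δλ₂ = 2.4263 × (1 - cos(148°))
Δλ₂ = 2.4263 × 1.8480
Δλ₂ = 4.4839 pm

The 148° angle produces the larger shift.
Ratio: 4.4839/0.9661 = 4.641

(Intermediate values are shown rounded; full precision is carried through to the final answer.)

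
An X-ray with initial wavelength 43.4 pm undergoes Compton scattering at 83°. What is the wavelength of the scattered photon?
45.5306 pm

Using the Compton scattering formula:
λ' = λ + Δλ = λ + λ_C(1 - cos θ)

Given:
- Initial wavelength λ = 43.4 pm
- Scattering angle θ = 83°
- Compton wavelength λ_C ≈ 2.4263 pm

Calculate the shift:
Δλ = 2.4263 × (1 - cos(83°))
Δλ = 2.4263 × 0.8781
Δλ = 2.1306 pm

Final wavelength:
λ' = 43.4 + 2.1306 = 45.5306 pm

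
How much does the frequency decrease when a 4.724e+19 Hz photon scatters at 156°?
1.996e+19 Hz (decrease)

Convert frequency to wavelength (c = 299792458 m/s):
λ₀ = c/f₀ = 299792458/4.724e+19 = 6.3461570e-12 m = 6.3462 pm

Calculate Compton shift:
Δλ = λ_C(1 - cos(156°)) = 4.6429 pm

Final wavelength:
λ' = λ₀ + Δλ = 6.3462 + 4.6429 = 10.9890 pm

Final frequency:
f' = c/λ' = 299792458/1.0989012e-11 = 2.7281111e+19 Hz

Frequency shift (decrease):
Δf = f₀ - f' = 4.724e+19 - 2.7281111e+19 = 1.996e+19 Hz

(Intermediate values are shown rounded; full precision is carried through to the final answer.)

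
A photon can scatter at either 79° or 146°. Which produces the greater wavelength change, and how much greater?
146° produces the larger shift by a factor of 2.260

Calculate both shifts using Δλ = λ_C(1 - cos θ):

For θ₁ = 79°:
Δλ₁ = 2.4263 × (1 - cos(79°))
Δλ₁ = 2.4263 × 0.8092
Δλ₁ = 1.9633 pm

For θ₂ = 146°:
Δλ₂ = 2.4263 × (1 - cos(146°))
Δλ₂ = 2.4263 × 1.8290
Δλ₂ = 4.4378 pm

The 146° angle produces the larger shift.
Ratio: 4.4378/1.9633 = 2.260

(Intermediate values are shown rounded; full precision is carried through to the final answer.)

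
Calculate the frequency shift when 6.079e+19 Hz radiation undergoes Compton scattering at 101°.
2.246e+19 Hz (decrease)

Convert frequency to wavelength (c = 299792458 m/s):
λ₀ = c/f₀ = 299792458/6.079e+19 = 4.9316081e-12 m = 4.9316 pm

Calculate Compton shift:
Δλ = λ_C(1 - cos(101°)) = 2.8893 pm

Final wavelength:
λ' = λ₀ + Δλ = 4.9316 + 2.8893 = 7.8209 pm

Final frequency:
f' = c/λ' = 299792458/7.8208802e-12 = 3.8332317e+19 Hz

Frequency shift (decrease):
Δf = f₀ - f' = 6.079e+19 - 3.8332317e+19 = 2.246e+19 Hz

(Intermediate values are shown rounded; full precision is carried through to the final answer.)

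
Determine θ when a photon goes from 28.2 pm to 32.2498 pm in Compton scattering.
132.00°

First find the wavelength shift:
Δλ = λ' - λ = 32.2498 - 28.2 = 4.0498 pm

Using Δλ = λ_C(1 - cos θ), with λ_C = h/(m_e·c) ≈ 2.42631024 pm:
cos θ = 1 - Δλ/λ_C
cos θ = 1 - 4.0498/2.42631024
cos θ = -0.669119

θ = arccos(-0.669119)
θ = 132.00°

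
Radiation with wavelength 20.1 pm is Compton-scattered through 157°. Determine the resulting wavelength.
24.7597 pm

Using the Compton scattering formula:
λ' = λ + Δλ = λ + λ_C(1 - cos θ)

Given:
- Initial wavelength λ = 20.1 pm
- Scattering angle θ = 157°
- Compton wavelength λ_C ≈ 2.4263 pm

Calculate the shift:
Δλ = 2.4263 × (1 - cos(157°))
Δλ = 2.4263 × 1.9205
Δλ = 4.6597 pm

Final wavelength:
λ' = 20.1 + 4.6597 = 24.7597 pm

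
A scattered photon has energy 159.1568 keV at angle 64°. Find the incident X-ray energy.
192.9001 keV

Convert final energy to wavelength (hc ≈ 1239.842 keV·pm):
λ' = hc/E' = 1239.842 / 159.1568 = 7.7901 pm

Calculate the Compton shift:
Δλ = λ_C(1 - cos(64°))
Δλ = 2.4263 × (1 - cos(64°))
Δλ = 1.3627 pm

Initial wavelength:
λ = λ' - Δλ = 7.7901 - 1.3627 = 6.4274 pm

Initial energy:
E = hc/λ = 1239.842 / 6.4274 = 192.9001 keV

(Intermediate values are shown rounded; full precision is carried through to the final answer.)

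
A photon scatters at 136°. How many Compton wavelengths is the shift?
1.7193 λ_C

The Compton shift formula is:
Δλ = λ_C(1 - cos θ)

Dividing both sides by λ_C:
Δλ/λ_C = 1 - cos θ

For θ = 136°:
Δλ/λ_C = 1 - cos(136°)
Δλ/λ_C = 1 - -0.7193
Δλ/λ_C = 1.7193

This means the shift is 1.7193 × λ_C = 4.1717 pm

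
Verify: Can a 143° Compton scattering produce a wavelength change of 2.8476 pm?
No, inconsistent

Calculate the expected shift for θ = 143°:

Δλ_expected = λ_C(1 - cos(143°))
Δλ_expected = 2.4263 × (1 - cos(143°))
Δλ_expected = 2.4263 × 1.7986
Δλ_expected = 4.3640 pm

Given shift: 2.8476 pm
Expected shift: 4.3640 pm
Difference: 1.5164 pm

The values do not match. The given shift corresponds to θ ≈ 100.0°, not 143°.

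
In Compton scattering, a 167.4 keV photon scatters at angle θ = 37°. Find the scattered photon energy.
157.0407 keV

First convert energy to wavelength:
λ = hc/E, with hc ≈ 1239.842 keV·pm (i.e. 1239.842 eV·nm)

For E = 167.4 keV = 167400 eV:
λ = 1239.842 keV·pm / 167.4 keV
λ = 7.4065 pm

Calculate the Compton shift:
Δλ = λ_C(1 - cos(37°)) = 2.4263 × 0.2014
Δλ = 0.4886 pm

Final wavelength:
λ' = 7.4065 + 0.4886 = 7.8950 pm

Final energy:
E' = hc/λ' = 1239.842 / 7.8950 = 157.0407 keV

(Intermediate values are shown rounded; full precision is carried through to the final answer.)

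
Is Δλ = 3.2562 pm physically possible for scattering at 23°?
No, inconsistent

Calculate the expected shift for θ = 23°:

Δλ_expected = λ_C(1 - cos(23°))
Δλ_expected = 2.4263 × (1 - cos(23°))
Δλ_expected = 2.4263 × 0.0795
Δλ_expected = 0.1929 pm

Given shift: 3.2562 pm
Expected shift: 0.1929 pm
Difference: 3.0633 pm

The values do not match. The given shift corresponds to θ ≈ 110.0°, not 23°.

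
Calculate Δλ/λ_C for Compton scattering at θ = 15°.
0.0341 λ_C

The Compton shift formula is:
Δλ = λ_C(1 - cos θ)

Dividing both sides by λ_C:
Δλ/λ_C = 1 - cos θ

For θ = 15°:
Δλ/λ_C = 1 - cos(15°)
Δλ/λ_C = 1 - 0.9659
Δλ/λ_C = 0.0341

This means the shift is 0.0341 × λ_C = 0.0827 pm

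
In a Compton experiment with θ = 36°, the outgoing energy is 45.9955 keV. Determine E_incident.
46.8000 keV

Convert final energy to wavelength (hc ≈ 1239.842 keV·pm):
λ' = hc/E' = 1239.842 / 45.9955 = 26.9557 pm

Calculate the Compton shift:
Δλ = λ_C(1 - cos(36°))
Δλ = 2.4263 × (1 - cos(36°))
Δλ = 0.4634 pm

Initial wavelength:
λ = λ' - Δλ = 26.9557 - 0.4634 = 26.4923 pm

Initial energy:
E = hc/λ = 1239.842 / 26.4923 = 46.8000 keV

(Intermediate values are shown rounded; full precision is carried through to the final answer.)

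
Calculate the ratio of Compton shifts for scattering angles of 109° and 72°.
109° produces the larger shift by a factor of 1.918

Calculate both shifts using Δλ = λ_C(1 - cos θ):

For θ₁ = 72°:
Δλ₁ = 2.4263 × (1 - cos(72°))
Δλ₁ = 2.4263 × 0.6910
Δλ₁ = 1.6765 pm

For θ₂ = 109°:
Δλ₂ = 2.4263 × (1 - cos(109°))
Δλ₂ = 2.4263 × 1.3256
Δλ₂ = 3.2162 pm

The 109° angle produces the larger shift.
Ratio: 3.2162/1.6765 = 1.918

(Intermediate values are shown rounded; full precision is carried through to the final answer.)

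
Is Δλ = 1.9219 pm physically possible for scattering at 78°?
Yes, consistent

Calculate the expected shift for θ = 78°:

Δλ_expected = λ_C(1 - cos(78°))
Δλ_expected = 2.4263 × (1 - cos(78°))
Δλ_expected = 2.4263 × 0.7921
Δλ_expected = 1.9219 pm

Given shift: 1.9219 pm
Expected shift: 1.9219 pm
Difference: 0.0000 pm

The values match. This is consistent with Compton scattering at the stated angle.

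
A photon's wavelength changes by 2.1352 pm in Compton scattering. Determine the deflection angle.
83.11°

From the Compton formula Δλ = λ_C(1 - cos θ), we can solve for θ:

cos θ = 1 - Δλ/λ_C

Given:
- Δλ = 2.1352 pm
- λ_C = h/(m_e·c) ≈ 2.42631024 pm

cos θ = 1 - 2.1352/2.42631024
cos θ = 1 - 0.880019
cos θ = 0.119981

θ = arccos(0.119981)
θ = 83.11°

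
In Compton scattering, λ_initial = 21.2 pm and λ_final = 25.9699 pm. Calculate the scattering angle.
165.00°

First find the wavelength shift:
Δλ = λ' - λ = 25.9699 - 21.2 = 4.7699 pm

Using Δλ = λ_C(1 - cos θ), with λ_C = h/(m_e·c) ≈ 2.42631024 pm:
cos θ = 1 - Δλ/λ_C
cos θ = 1 - 4.7699/2.42631024
cos θ = -0.965907

θ = arccos(-0.965907)
θ = 165.00°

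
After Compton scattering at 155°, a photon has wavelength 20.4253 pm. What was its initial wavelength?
15.8000 pm

From λ' = λ + Δλ, we have λ = λ' - Δλ

First calculate the Compton shift:
Δλ = λ_C(1 - cos θ)
Δλ = 2.4263 × (1 - cos(155°))
Δλ = 2.4263 × 1.9063
Δλ = 4.6253 pm

Initial wavelength:
λ = λ' - Δλ
λ = 20.4253 - 4.6253
λ = 15.8000 pm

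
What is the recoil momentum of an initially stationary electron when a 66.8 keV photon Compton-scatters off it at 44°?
2.6300e-23 kg·m/s

The electron is initially at rest, so by conservation of momentum:
p⃗_e = p⃗₀ − p⃗'  (incident photon momentum minus scattered photon momentum)

Photon momentum magnitudes (p = h/λ = E/c):
λ₀ = hc/E₀ = 18.5605 pm → p₀ = h/λ₀ = 3.5700e-23 kg·m/s
Δλ = λ_C(1 − cos 44°) = 0.6810 pm
λ' = 19.2415 pm → p' = h/λ' = 3.4436e-23 kg·m/s

The scattered photon makes angle θ = 44° with the incident direction, so by the law of cosines:
|p⃗_e|² = p₀² + p'² − 2p₀p'cos θ
|p⃗_e|² = (3.5700e-23)² + (3.4436e-23)² − 2·3.5700e-23·3.4436e-23·cos(44°)
|p⃗_e| = 2.6300e-23 kg·m/s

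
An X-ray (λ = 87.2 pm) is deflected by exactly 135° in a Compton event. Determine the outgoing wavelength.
91.3420 pm

Using the Compton formula: λ' = λ + λ_C(1 − cos θ)

For θ = 135°, cos θ = -√2/2 (exact) ≈ -0.7071, so:
1 − cos 135° = 1 − (-√2/2) ≈ 1.7071

Δλ = λ_C × 1.7071 = 2.4263 × 1.7071 = 4.1420 pm

λ' = 87.2 + 4.1420 = 91.3420 pm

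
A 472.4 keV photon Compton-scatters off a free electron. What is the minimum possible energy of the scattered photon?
165.8168 keV (at θ = 180°)

The scattered photon has minimum energy when its wavelength is maximum, i.e., when the Compton shift Δλ = λ_C(1 − cos θ) is maximum. This occurs at θ = 180° (backscattering), giving Δλ_max = 2λ_C = 4.8526 pm.

Initial wavelength: λ₀ = hc/E₀ = 2.6246 pm
Maximum final wavelength: λ'_max = λ₀ + 2λ_C = 2.6246 + 4.8526 = 7.4772 pm
Minimum final energy: E'_min = hc/λ'_max = 165.8168 keV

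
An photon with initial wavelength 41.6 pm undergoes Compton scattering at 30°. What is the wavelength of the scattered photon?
41.9251 pm

Using the Compton scattering formula:
λ' = λ + Δλ = λ + λ_C(1 - cos θ)

Given:
- Initial wavelength λ = 41.6 pm
- Scattering angle θ = 30°
- Compton wavelength λ_C ≈ 2.4263 pm

Calculate the shift:
Δλ = 2.4263 × (1 - cos(30°))
Δλ = 2.4263 × 0.1340
Δλ = 0.3251 pm

Final wavelength:
λ' = 41.6 + 0.3251 = 41.9251 pm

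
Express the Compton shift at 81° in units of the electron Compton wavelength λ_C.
0.8436 λ_C

The Compton shift formula is:
Δλ = λ_C(1 - cos θ)

Dividing both sides by λ_C:
Δλ/λ_C = 1 - cos θ

For θ = 81°:
Δλ/λ_C = 1 - cos(81°)
Δλ/λ_C = 1 - 0.1564
Δλ/λ_C = 0.8436

This means the shift is 0.8436 × λ_C = 2.0468 pm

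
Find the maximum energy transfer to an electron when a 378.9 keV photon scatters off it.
226.3010 keV

Maximum energy transfer occurs at θ = 180° (backscattering).

Initial photon: E₀ = 378.9 keV → λ₀ = 3.2722 pm

Maximum Compton shift (at 180°):
Δλ_max = 2λ_C = 2 × 2.4263 = 4.8526 pm

Final wavelength:
λ' = 3.2722 + 4.8526 = 8.1248 pm

Minimum photon energy (maximum energy to electron):
E'_min = hc/λ' = 152.5990 keV

Maximum electron kinetic energy:
K_max = E₀ - E'_min = 378.9000 - 152.5990 = 226.3010 keV

(Intermediate values are shown rounded; full precision is carried through to the final answer.)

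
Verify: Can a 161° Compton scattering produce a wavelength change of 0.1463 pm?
No, inconsistent

Calculate the expected shift for θ = 161°:

Δλ_expected = λ_C(1 - cos(161°))
Δλ_expected = 2.4263 × (1 - cos(161°))
Δλ_expected = 2.4263 × 1.9455
Δλ_expected = 4.7204 pm

Given shift: 0.1463 pm
Expected shift: 4.7204 pm
Difference: 4.5741 pm

The values do not match. The given shift corresponds to θ ≈ 20.0°, not 161°.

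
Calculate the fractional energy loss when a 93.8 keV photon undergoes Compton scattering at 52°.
0.0659 (or 6.59%)

Calculate initial and final photon energies:

Initial: E₀ = 93.8 keV → λ₀ = 13.2179 pm
Compton shift: Δλ = 0.9325 pm
Final wavelength: λ' = 14.1505 pm
Final energy: E' = 87.6185 keV

Fractional energy loss:
(E₀ - E')/E₀ = (93.8000 - 87.6185)/93.8000
= 6.1815/93.8000
= 0.0659
= 6.59%

(Intermediate values are shown rounded; full precision is carried through to the final answer.)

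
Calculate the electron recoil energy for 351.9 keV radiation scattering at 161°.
201.5015 keV

By energy conservation: K_e = E_initial - E_final

First find the scattered photon energy:
Initial wavelength: λ = hc/E = 3.5233 pm
Compton shift: Δλ = λ_C(1 - cos(161°)) = 4.7204 pm
Final wavelength: λ' = 3.5233 + 4.7204 = 8.2437 pm
Final photon energy: E' = hc/λ' = 150.3985 keV

Electron kinetic energy:
K_e = E - E' = 351.9000 - 150.3985 = 201.5015 keV

(Intermediate values are shown rounded; full precision is carried through to the final answer.)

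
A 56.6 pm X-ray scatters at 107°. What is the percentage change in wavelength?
5.5401%

Calculate the Compton shift:
Δλ = λ_C(1 - cos(107°))
Δλ = 2.4263 × (1 - cos(107°))
Δλ = 2.4263 × 1.2924
Δλ = 3.1357 pm

Percentage change:
(Δλ/λ₀) × 100 = (3.1357/56.6) × 100
= 5.5401%

(Intermediate values are shown rounded; full precision is carried through to the final answer.)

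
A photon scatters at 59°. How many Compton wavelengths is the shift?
0.4850 λ_C

The Compton shift formula is:
Δλ = λ_C(1 - cos θ)

Dividing both sides by λ_C:
Δλ/λ_C = 1 - cos θ

For θ = 59°:
Δλ/λ_C = 1 - cos(59°)
Δλ/λ_C = 1 - 0.5150
Δλ/λ_C = 0.4850

This means the shift is 0.4850 × λ_C = 1.1767 pm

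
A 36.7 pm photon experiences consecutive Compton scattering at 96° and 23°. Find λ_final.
39.5728 pm

Apply Compton shift twice:

First scattering at θ₁ = 96°:
Δλ₁ = λ_C(1 - cos(96°))
Δλ₁ = 2.4263 × 1.1045
Δλ₁ = 2.6799 pm

After first scattering:
λ₁ = 36.7 + 2.6799 = 39.3799 pm

Second scattering at θ₂ = 23°:
Δλ₂ = λ_C(1 - cos(23°))
Δλ₂ = 2.4263 × 0.0795
Δλ₂ = 0.1929 pm

Final wavelength:
λ₂ = 39.3799 + 0.1929 = 39.5728 pm

Total shift: Δλ_total = 2.6799 + 0.1929 = 2.8728 pm

(Intermediate values are shown rounded; full precision is carried through to the final answer.)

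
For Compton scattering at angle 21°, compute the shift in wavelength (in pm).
0.1612 pm

Using the Compton scattering formula:
Δλ = λ_C(1 - cos θ)

where λ_C = h/(m_e·c) ≈ 2.4263 pm is the Compton wavelength of an electron.

For θ = 21°:
cos(21°) = 0.9336
1 - cos(21°) = 0.0664

Δλ = 2.4263 × 0.0664
Δλ = 0.1612 pm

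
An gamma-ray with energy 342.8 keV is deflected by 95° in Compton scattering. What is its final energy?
198.2293 keV

First convert energy to wavelength:
λ = hc/E, with hc ≈ 1239.842 keV·pm (i.e. 1239.842 eV·nm)

For E = 342.8 keV = 342800 eV:
λ = 1239.842 keV·pm / 342.8 keV
λ = 3.6168 pm

Calculate the Compton shift:
Δλ = λ_C(1 - cos(95°)) = 2.4263 × 1.0872
Δλ = 2.6378 pm

Final wavelength:
λ' = 3.6168 + 2.6378 = 6.2546 pm

Final energy:
E' = hc/λ' = 1239.842 / 6.2546 = 198.2293 keV

(Intermediate values are shown rounded; full precision is carried through to the final answer.)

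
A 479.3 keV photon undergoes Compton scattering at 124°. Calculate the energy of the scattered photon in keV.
194.6419 keV

First convert energy to wavelength:
λ = hc/E, with hc ≈ 1239.842 keV·pm (i.e. 1239.842 eV·nm)

For E = 479.3 keV = 479300 eV:
λ = 1239.842 keV·pm / 479.3 keV
λ = 2.5868 pm

Calculate the Compton shift:
Δλ = λ_C(1 - cos(124°)) = 2.4263 × 1.5592
Δλ = 3.7831 pm

Final wavelength:
λ' = 2.5868 + 3.7831 = 6.3699 pm

Final energy:
E' = hc/λ' = 1239.842 / 6.3699 = 194.6419 keV

(Intermediate values are shown rounded; full precision is carried through to the final answer.)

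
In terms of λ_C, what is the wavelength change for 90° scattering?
1.0000 λ_C

The Compton shift formula is:
Δλ = λ_C(1 - cos θ)

Dividing both sides by λ_C:
Δλ/λ_C = 1 - cos θ

For θ = 90°:
Δλ/λ_C = 1 - cos(90°)
Δλ/λ_C = 1 - 0.0000
Δλ/λ_C = 1.0000

This means the shift is 1.0000 × λ_C = 2.4263 pm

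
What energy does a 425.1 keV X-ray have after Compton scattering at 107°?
204.8552 keV

First convert energy to wavelength:
λ = hc/E, with hc ≈ 1239.842 keV·pm (i.e. 1239.842 eV·nm)

For E = 425.1 keV = 425100 eV:
λ = 1239.842 keV·pm / 425.1 keV
λ = 2.9166 pm

Calculate the Compton shift:
Δλ = λ_C(1 - cos(107°)) = 2.4263 × 1.2924
Δλ = 3.1357 pm

Final wavelength:
λ' = 2.9166 + 3.1357 = 6.0523 pm

Final energy:
E' = hc/λ' = 1239.842 / 6.0523 = 204.8552 keV

(Intermediate values are shown rounded; full precision is carried through to the final answer.)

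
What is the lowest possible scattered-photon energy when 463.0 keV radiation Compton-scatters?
164.6435 keV (at θ = 180°)

The scattered photon has minimum energy when its wavelength is maximum, i.e., when the Compton shift Δλ = λ_C(1 − cos θ) is maximum. This occurs at θ = 180° (backscattering), giving Δλ_max = 2λ_C = 4.8526 pm.

Initial wavelength: λ₀ = hc/E₀ = 2.6778 pm
Maximum final wavelength: λ'_max = λ₀ + 2λ_C = 2.6778 + 4.8526 = 7.5305 pm
Minimum final energy: E'_min = hc/λ'_max = 164.6435 keV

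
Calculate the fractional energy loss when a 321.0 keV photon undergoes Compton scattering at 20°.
0.0365 (or 3.65%)

Calculate initial and final photon energies:

Initial: E₀ = 321.0 keV → λ₀ = 3.8624 pm
Compton shift: Δλ = 0.1463 pm
Final wavelength: λ' = 4.0088 pm
Final energy: E' = 309.2831 keV

Fractional energy loss:
(E₀ - E')/E₀ = (321.0000 - 309.2831)/321.0000
= 11.7169/321.0000
= 0.0365
= 3.65%

(Intermediate values are shown rounded; full precision is carried through to the final answer.)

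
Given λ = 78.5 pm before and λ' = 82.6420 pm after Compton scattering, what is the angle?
135.00°

First find the wavelength shift:
Δλ = λ' - λ = 82.6420 - 78.5 = 4.1420 pm

Using Δλ = λ_C(1 - cos θ), with λ_C = h/(m_e·c) ≈ 2.42631024 pm:
cos θ = 1 - Δλ/λ_C
cos θ = 1 - 4.1420/2.42631024
cos θ = -0.707119

θ = arccos(-0.707119)
θ = 135.00°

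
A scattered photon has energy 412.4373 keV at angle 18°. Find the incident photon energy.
429.4000 keV

Convert final energy to wavelength (hc ≈ 1239.842 keV·pm):
λ' = hc/E' = 1239.842 / 412.4373 = 3.0061 pm

Calculate the Compton shift:
Δλ = λ_C(1 - cos(18°))
Δλ = 2.4263 × (1 - cos(18°))
Δλ = 0.1188 pm

Initial wavelength:
λ = λ' - Δλ = 3.0061 - 0.1188 = 2.8874 pm

Initial energy:
E = hc/λ = 1239.842 / 2.8874 = 429.4000 keV

(Intermediate values are shown rounded; full precision is carried through to the final answer.)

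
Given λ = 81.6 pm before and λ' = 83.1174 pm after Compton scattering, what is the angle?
68.00°

First find the wavelength shift:
Δλ = λ' - λ = 83.1174 - 81.6 = 1.5174 pm

Using Δλ = λ_C(1 - cos θ), with λ_C = h/(m_e·c) ≈ 2.42631024 pm:
cos θ = 1 - Δλ/λ_C
cos θ = 1 - 1.5174/2.42631024
cos θ = 0.374606

θ = arccos(0.374606)
θ = 68.00°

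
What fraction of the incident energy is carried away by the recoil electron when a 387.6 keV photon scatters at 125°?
0.5441 (or 54.41%)

Calculate initial and final photon energies:

Initial: E₀ = 387.6 keV → λ₀ = 3.1988 pm
Compton shift: Δλ = 3.8180 pm
Final wavelength: λ' = 7.0168 pm
Final energy: E' = 176.6974 keV

Fractional energy loss:
(E₀ - E')/E₀ = (387.6000 - 176.6974)/387.6000
= 210.9026/387.6000
= 0.5441
= 54.41%

(Intermediate values are shown rounded; full precision is carried through to the final answer.)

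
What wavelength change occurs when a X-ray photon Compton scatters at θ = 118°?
3.5654 pm

Using the Compton scattering formula:
Δλ = λ_C(1 - cos θ)

where λ_C = h/(m_e·c) ≈ 2.4263 pm is the Compton wavelength of an electron.

For θ = 118°:
cos(118°) = -0.4695
1 - cos(118°) = 1.4695

Δλ = 2.4263 × 1.4695
Δλ = 3.5654 pm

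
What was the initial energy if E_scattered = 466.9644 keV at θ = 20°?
494.2000 keV

Convert final energy to wavelength (hc ≈ 1239.842 keV·pm):
λ' = hc/E' = 1239.842 / 466.9644 = 2.6551 pm

Calculate the Compton shift:
Δλ = λ_C(1 - cos(20°))
Δλ = 2.4263 × (1 - cos(20°))
Δλ = 0.1463 pm

Initial wavelength:
λ = λ' - Δλ = 2.6551 - 0.1463 = 2.5088 pm

Initial energy:
E = hc/λ = 1239.842 / 2.5088 = 494.2000 keV

(Intermediate values are shown rounded; full precision is carried through to the final answer.)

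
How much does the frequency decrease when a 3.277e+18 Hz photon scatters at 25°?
8.123e+15 Hz (decrease)

Convert frequency to wavelength (c = 299792458 m/s):
λ₀ = c/f₀ = 299792458/3.277e+18 = 9.1483814e-11 m = 91.4838 pm

Calculate Compton shift:
Δλ = λ_C(1 - cos(25°)) = 0.2273 pm

Final wavelength:
λ' = λ₀ + Δλ = 91.4838 + 0.2273 = 91.7111 pm

Final frequency:
f' = c/λ' = 299792458/9.1711140e-11 = 3.2688772e+18 Hz

Frequency shift (decrease):
Δf = f₀ - f' = 3.277e+18 - 3.2688772e+18 = 8.123e+15 Hz

(Intermediate values are shown rounded; full precision is carried through to the final answer.)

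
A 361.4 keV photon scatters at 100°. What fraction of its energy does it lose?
0.4536 (or 45.36%)

Calculate initial and final photon energies:

Initial: E₀ = 361.4 keV → λ₀ = 3.4307 pm
Compton shift: Δλ = 2.8476 pm
Final wavelength: λ' = 6.2783 pm
Final energy: E' = 197.4806 keV

Fractional energy loss:
(E₀ - E')/E₀ = (361.4000 - 197.4806)/361.4000
= 163.9194/361.4000
= 0.4536
= 45.36%

(Intermediate values are shown rounded; full precision is carried through to the final answer.)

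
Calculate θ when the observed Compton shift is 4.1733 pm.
136.06°

From the Compton formula Δλ = λ_C(1 - cos θ), we can solve for θ:

cos θ = 1 - Δλ/λ_C

Given:
- Δλ = 4.1733 pm
- λ_C = h/(m_e·c) ≈ 2.42631024 pm

cos θ = 1 - 4.1733/2.42631024
cos θ = 1 - 1.720019
cos θ = -0.720019

θ = arccos(-0.720019)
θ = 136.06°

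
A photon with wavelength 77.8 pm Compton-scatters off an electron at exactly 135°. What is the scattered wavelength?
81.9420 pm

Using the Compton formula: λ' = λ + λ_C(1 − cos θ)

For θ = 135°, cos θ = -√2/2 (exact) ≈ -0.7071, so:
1 − cos 135° = 1 − (-√2/2) ≈ 1.7071

Δλ = λ_C × 1.7071 = 2.4263 × 1.7071 = 4.1420 pm

λ' = 77.8 + 4.1420 = 81.9420 pm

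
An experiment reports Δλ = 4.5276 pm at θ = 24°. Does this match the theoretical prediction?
No, inconsistent

Calculate the expected shift for θ = 24°:

Δλ_expected = λ_C(1 - cos(24°))
Δλ_expected = 2.4263 × (1 - cos(24°))
Δλ_expected = 2.4263 × 0.0865
Δλ_expected = 0.2098 pm

Given shift: 4.5276 pm
Expected shift: 0.2098 pm
Difference: 4.3178 pm

The values do not match. The given shift corresponds to θ ≈ 150.0°, not 24°.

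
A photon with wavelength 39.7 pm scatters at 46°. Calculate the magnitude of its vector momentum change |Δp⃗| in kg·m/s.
1.2926e-23 kg·m/s

Photon momentum magnitude is p = h/λ.

Initial momentum:
p₀ = h/λ = 6.6261e-34/3.9700e-11 = 1.6690e-23 kg·m/s

After scattering:
λ' = λ + Δλ = 39.7 + 0.7409 = 40.4409 pm
p' = h/λ' = 6.6261e-34/4.0441e-11 = 1.6385e-23 kg·m/s

Momentum is a vector; the scattered photon's direction makes angle θ = 46° with the incident direction. The magnitude of the vector change Δp⃗ = p⃗₀ − p⃗' is found from the law of cosines:
|Δp⃗|² = p₀² + p'² − 2p₀p'cos θ
|Δp⃗|² = (1.6690e-23)² + (1.6385e-23)² − 2·1.6690e-23·1.6385e-23·cos(46°)
|Δp⃗| = 1.2926e-23 kg·m/s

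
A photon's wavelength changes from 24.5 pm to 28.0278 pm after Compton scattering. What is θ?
117.00°

First find the wavelength shift:
Δλ = λ' - λ = 28.0278 - 24.5 = 3.5278 pm

Using Δλ = λ_C(1 - cos θ), with λ_C = h/(m_e·c) ≈ 2.42631024 pm:
cos θ = 1 - Δλ/λ_C
cos θ = 1 - 3.5278/2.42631024
cos θ = -0.453977

θ = arccos(-0.453977)
θ = 117.00°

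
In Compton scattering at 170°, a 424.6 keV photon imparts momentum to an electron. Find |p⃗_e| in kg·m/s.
3.1163e-22 kg·m/s

The electron is initially at rest, so by conservation of momentum:
p⃗_e = p⃗₀ − p⃗'  (incident photon momentum minus scattered photon momentum)

Photon momentum magnitudes (p = h/λ = E/c):
λ₀ = hc/E₀ = 2.9200 pm → p₀ = h/λ₀ = 2.2692e-22 kg·m/s
Δλ = λ_C(1 − cos 170°) = 4.8158 pm
λ' = 7.7358 pm → p' = h/λ' = 8.5655e-23 kg·m/s

The scattered photon makes angle θ = 170° with the incident direction, so by the law of cosines:
|p⃗_e|² = p₀² + p'² − 2p₀p'cos θ
|p⃗_e|² = (2.2692e-22)² + (8.5655e-23)² − 2·2.2692e-22·8.5655e-23·cos(170°)
|p⃗_e| = 3.1163e-22 kg·m/s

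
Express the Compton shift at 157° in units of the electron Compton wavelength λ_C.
1.9205 λ_C

The Compton shift formula is:
Δλ = λ_C(1 - cos θ)

Dividing both sides by λ_C:
Δλ/λ_C = 1 - cos θ

For θ = 157°:
Δλ/λ_C = 1 - cos(157°)
Δλ/λ_C = 1 - -0.9205
Δλ/λ_C = 1.9205

This means the shift is 1.9205 × λ_C = 4.6597 pm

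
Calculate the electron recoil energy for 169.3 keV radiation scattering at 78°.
35.1934 keV

By energy conservation: K_e = E_initial - E_final

First find the scattered photon energy:
Initial wavelength: λ = hc/E = 7.3233 pm
Compton shift: Δλ = λ_C(1 - cos(78°)) = 1.9219 pm
Final wavelength: λ' = 7.3233 + 1.9219 = 9.2452 pm
Final photon energy: E' = hc/λ' = 134.1066 keV

Electron kinetic energy:
K_e = E - E' = 169.3000 - 134.1066 = 35.1934 keV

(Intermediate values are shown rounded; full precision is carried through to the final answer.)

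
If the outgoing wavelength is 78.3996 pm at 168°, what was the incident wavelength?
73.6000 pm

From λ' = λ + Δλ, we have λ = λ' - Δλ

First calculate the Compton shift:
Δλ = λ_C(1 - cos θ)
Δλ = 2.4263 × (1 - cos(168°))
Δλ = 2.4263 × 1.9781
Δλ = 4.7996 pm

Initial wavelength:
λ = λ' - Δλ
λ = 78.3996 - 4.7996
λ = 73.6000 pm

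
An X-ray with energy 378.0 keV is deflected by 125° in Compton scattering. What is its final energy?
174.6751 keV

First convert energy to wavelength:
λ = hc/E, with hc ≈ 1239.842 keV·pm (i.e. 1239.842 eV·nm)

For E = 378.0 keV = 378000 eV:
λ = 1239.842 keV·pm / 378.0 keV
λ = 3.2800 pm

Calculate the Compton shift:
Δλ = λ_C(1 - cos(125°)) = 2.4263 × 1.5736
Δλ = 3.8180 pm

Final wavelength:
λ' = 3.2800 + 3.8180 = 7.0980 pm

Final energy:
E' = hc/λ' = 1239.842 / 7.0980 = 174.6751 keV

(Intermediate values are shown rounded; full precision is carried through to the final answer.)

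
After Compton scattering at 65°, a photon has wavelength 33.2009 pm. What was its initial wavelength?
31.8000 pm

From λ' = λ + Δλ, we have λ = λ' - Δλ

First calculate the Compton shift:
Δλ = λ_C(1 - cos θ)
Δλ = 2.4263 × (1 - cos(65°))
Δλ = 2.4263 × 0.5774
Δλ = 1.4009 pm

Initial wavelength:
λ = λ' - Δλ
λ = 33.2009 - 1.4009
λ = 31.8000 pm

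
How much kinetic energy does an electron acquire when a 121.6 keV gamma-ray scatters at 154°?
37.8446 keV

By energy conservation: K_e = E_initial - E_final

First find the scattered photon energy:
Initial wavelength: λ = hc/E = 10.1961 pm
Compton shift: Δλ = λ_C(1 - cos(154°)) = 4.6071 pm
Final wavelength: λ' = 10.1961 + 4.6071 = 14.8031 pm
Final photon energy: E' = hc/λ' = 83.7554 keV

Electron kinetic energy:
K_e = E - E' = 121.6000 - 83.7554 = 37.8446 keV

(Intermediate values are shown rounded; full precision is carried through to the final answer.)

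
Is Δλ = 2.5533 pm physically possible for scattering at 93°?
Yes, consistent

Calculate the expected shift for θ = 93°:

Δλ_expected = λ_C(1 - cos(93°))
Δλ_expected = 2.4263 × (1 - cos(93°))
Δλ_expected = 2.4263 × 1.0523
Δλ_expected = 2.5533 pm

Given shift: 2.5533 pm
Expected shift: 2.5533 pm
Difference: 0.0000 pm

The values match. This is consistent with Compton scattering at the stated angle.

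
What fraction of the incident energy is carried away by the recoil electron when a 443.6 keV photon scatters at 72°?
0.3749 (or 37.49%)

Calculate initial and final photon energies:

Initial: E₀ = 443.6 keV → λ₀ = 2.7950 pm
Compton shift: Δλ = 1.6765 pm
Final wavelength: λ' = 4.4715 pm
Final energy: E' = 277.2769 keV

Fractional energy loss:
(E₀ - E')/E₀ = (443.6000 - 277.2769)/443.6000
= 166.3231/443.6000
= 0.3749
= 37.49%

(Intermediate values are shown rounded; full precision is carried through to the final answer.)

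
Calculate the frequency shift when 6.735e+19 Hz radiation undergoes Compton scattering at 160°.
3.461e+19 Hz (decrease)

Convert frequency to wavelength (c = 299792458 m/s):
λ₀ = c/f₀ = 299792458/6.735e+19 = 4.4512614e-12 m = 4.4513 pm

Calculate Compton shift:
Δλ = λ_C(1 - cos(160°)) = 4.7063 pm

Final wavelength:
λ' = λ₀ + Δλ = 4.4513 + 4.7063 = 9.1576 pm

Final frequency:
f' = c/λ' = 299792458/9.1575575e-12 = 3.2737164e+19 Hz

Frequency shift (decrease):
Δf = f₀ - f' = 6.735e+19 - 3.2737164e+19 = 3.461e+19 Hz

(Intermediate values are shown rounded; full precision is carried through to the final answer.)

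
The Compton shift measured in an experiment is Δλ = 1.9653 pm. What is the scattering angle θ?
79.05°

From the Compton formula Δλ = λ_C(1 - cos θ), we can solve for θ:

cos θ = 1 - Δλ/λ_C

Given:
- Δλ = 1.9653 pm
- λ_C = h/(m_e·c) ≈ 2.42631024 pm

cos θ = 1 - 1.9653/2.42631024
cos θ = 1 - 0.809995
cos θ = 0.190005

θ = arccos(0.190005)
θ = 79.05°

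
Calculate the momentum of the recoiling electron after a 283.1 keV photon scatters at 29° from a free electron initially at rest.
7.3918e-23 kg·m/s

The electron is initially at rest, so by conservation of momentum:
p⃗_e = p⃗₀ − p⃗'  (incident photon momentum minus scattered photon momentum)

Photon momentum magnitudes (p = h/λ = E/c):
λ₀ = hc/E₀ = 4.3795 pm → p₀ = h/λ₀ = 1.5130e-22 kg·m/s
Δλ = λ_C(1 − cos 29°) = 0.3042 pm
λ' = 4.6837 pm → p' = h/λ' = 1.4147e-22 kg·m/s

The scattered photon makes angle θ = 29° with the incident direction, so by the law of cosines:
|p⃗_e|² = p₀² + p'² − 2p₀p'cos θ
|p⃗_e|² = (1.5130e-22)² + (1.4147e-22)² − 2·1.5130e-22·1.4147e-22·cos(29°)
|p⃗_e| = 7.3918e-23 kg·m/s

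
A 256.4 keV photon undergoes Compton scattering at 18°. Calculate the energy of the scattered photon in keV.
250.2543 keV

First convert energy to wavelength:
λ = hc/E, with hc ≈ 1239.842 keV·pm (i.e. 1239.842 eV·nm)

For E = 256.4 keV = 256400 eV:
λ = 1239.842 keV·pm / 256.4 keV
λ = 4.8356 pm

Calculate the Compton shift:
Δλ = λ_C(1 - cos(18°)) = 2.4263 × 0.0489
Δλ = 0.1188 pm

Final wavelength:
λ' = 4.8356 + 0.1188 = 4.9543 pm

Final energy:
E' = hc/λ' = 1239.842 / 4.9543 = 250.2543 keV

(Intermediate values are shown rounded; full precision is carried through to the final answer.)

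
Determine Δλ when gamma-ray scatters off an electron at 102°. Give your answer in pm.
2.9308 pm

Using the Compton scattering formula:
Δλ = λ_C(1 - cos θ)

where λ_C = h/(m_e·c) ≈ 2.4263 pm is the Compton wavelength of an electron.

For θ = 102°:
cos(102°) = -0.2079
1 - cos(102°) = 1.2079

Δλ = 2.4263 × 1.2079
Δλ = 2.9308 pm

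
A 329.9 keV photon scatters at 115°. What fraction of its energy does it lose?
0.4787 (or 47.87%)

Calculate initial and final photon energies:

Initial: E₀ = 329.9 keV → λ₀ = 3.7582 pm
Compton shift: Δλ = 3.4517 pm
Final wavelength: λ' = 7.2099 pm
Final energy: E' = 171.9627 keV

Fractional energy loss:
(E₀ - E')/E₀ = (329.9000 - 171.9627)/329.9000
= 157.9373/329.9000
= 0.4787
= 47.87%

(Intermediate values are shown rounded; full precision is carried through to the final answer.)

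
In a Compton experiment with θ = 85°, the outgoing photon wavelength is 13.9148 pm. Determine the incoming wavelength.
11.7000 pm

From λ' = λ + Δλ, we have λ = λ' - Δλ

First calculate the Compton shift:
Δλ = λ_C(1 - cos θ)
Δλ = 2.4263 × (1 - cos(85°))
Δλ = 2.4263 × 0.9128
Δλ = 2.2148 pm

Initial wavelength:
λ = λ' - Δλ
λ = 13.9148 - 2.2148
λ = 11.7000 pm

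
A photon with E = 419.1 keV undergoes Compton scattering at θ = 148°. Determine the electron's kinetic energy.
252.5057 keV

By energy conservation: K_e = E_initial - E_final

First find the scattered photon energy:
Initial wavelength: λ = hc/E = 2.9583 pm
Compton shift: Δλ = λ_C(1 - cos(148°)) = 4.4839 pm
Final wavelength: λ' = 2.9583 + 4.4839 = 7.4423 pm
Final photon energy: E' = hc/λ' = 166.5943 keV

Electron kinetic energy:
K_e = E - E' = 419.1000 - 166.5943 = 252.5057 keV

(Intermediate values are shown rounded; full precision is carried through to the final answer.)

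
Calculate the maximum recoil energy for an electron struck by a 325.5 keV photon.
182.3586 keV

Maximum energy transfer occurs at θ = 180° (backscattering).

Initial photon: E₀ = 325.5 keV → λ₀ = 3.8090 pm

Maximum Compton shift (at 180°):
Δλ_max = 2λ_C = 2 × 2.4263 = 4.8526 pm

Final wavelength:
λ' = 3.8090 + 4.8526 = 8.6617 pm

Minimum photon energy (maximum energy to electron):
E'_min = hc/λ' = 143.1414 keV

Maximum electron kinetic energy:
K_max = E₀ - E'_min = 325.5000 - 143.1414 = 182.3586 keV

(Intermediate values are shown rounded; full precision is carried through to the final answer.)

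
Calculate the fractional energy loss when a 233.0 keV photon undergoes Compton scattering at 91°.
0.3169 (or 31.69%)

Calculate initial and final photon energies:

Initial: E₀ = 233.0 keV → λ₀ = 5.3212 pm
Compton shift: Δλ = 2.4687 pm
Final wavelength: λ' = 7.7899 pm
Final energy: E' = 159.1609 keV

Fractional energy loss:
(E₀ - E')/E₀ = (233.0000 - 159.1609)/233.0000
= 73.8391/233.0000
= 0.3169
= 31.69%

(Intermediate values are shown rounded; full precision is carried through to the final answer.)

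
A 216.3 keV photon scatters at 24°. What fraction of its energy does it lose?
0.0353 (or 3.53%)

Calculate initial and final photon energies:

Initial: E₀ = 216.3 keV → λ₀ = 5.7320 pm
Compton shift: Δλ = 0.2098 pm
Final wavelength: λ' = 5.9418 pm
Final energy: E' = 208.6639 keV

Fractional energy loss:
(E₀ - E')/E₀ = (216.3000 - 208.6639)/216.3000
= 7.6361/216.3000
= 0.0353
= 3.53%

(Intermediate values are shown rounded; full precision is carried through to the final answer.)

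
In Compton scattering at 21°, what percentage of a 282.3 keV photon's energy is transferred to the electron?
0.0354 (or 3.54%)

Calculate initial and final photon energies:

Initial: E₀ = 282.3 keV → λ₀ = 4.3919 pm
Compton shift: Δλ = 0.1612 pm
Final wavelength: λ' = 4.5531 pm
Final energy: E' = 272.3081 keV

Fractional energy loss:
(E₀ - E')/E₀ = (282.3000 - 272.3081)/282.3000
= 9.9919/282.3000
= 0.0354
= 3.54%

(Intermediate values are shown rounded; full precision is carried through to the final answer.)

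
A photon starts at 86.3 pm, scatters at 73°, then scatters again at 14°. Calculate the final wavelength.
88.0890 pm

Apply Compton shift twice:

First scattering at θ₁ = 73°:
Δλ₁ = λ_C(1 - cos(73°))
Δλ₁ = 2.4263 × 0.7076
Δλ₁ = 1.7169 pm

After first scattering:
λ₁ = 86.3 + 1.7169 = 88.0169 pm

Second scattering at θ₂ = 14°:
Δλ₂ = λ_C(1 - cos(14°))
Δλ₂ = 2.4263 × 0.0297
Δλ₂ = 0.0721 pm

Final wavelength:
λ₂ = 88.0169 + 0.0721 = 88.0890 pm

Total shift: Δλ_total = 1.7169 + 0.0721 = 1.7890 pm

(Intermediate values are shown rounded; full precision is carried through to the final answer.)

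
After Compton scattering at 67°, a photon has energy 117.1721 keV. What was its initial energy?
136.2000 keV

Convert final energy to wavelength (hc ≈ 1239.842 keV·pm):
λ' = hc/E' = 1239.842 / 117.1721 = 10.5814 pm

Calculate the Compton shift:
Δλ = λ_C(1 - cos(67°))
Δλ = 2.4263 × (1 - cos(67°))
Δλ = 1.4783 pm

Initial wavelength:
λ = λ' - Δλ = 10.5814 - 1.4783 = 9.1031 pm

Initial energy:
E = hc/λ = 1239.842 / 9.1031 = 136.2000 keV

(Intermediate values are shown rounded; full precision is carried through to the final answer.)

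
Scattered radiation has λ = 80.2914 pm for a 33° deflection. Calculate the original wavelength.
79.9000 pm

From λ' = λ + Δλ, we have λ = λ' - Δλ

First calculate the Compton shift:
Δλ = λ_C(1 - cos θ)
Δλ = 2.4263 × (1 - cos(33°))
Δλ = 2.4263 × 0.1613
Δλ = 0.3914 pm

Initial wavelength:
λ = λ' - Δλ
λ = 80.2914 - 0.3914
λ = 79.9000 pm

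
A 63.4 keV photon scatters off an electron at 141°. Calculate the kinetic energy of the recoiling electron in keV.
11.4537 keV

By energy conservation: K_e = E_initial - E_final

First find the scattered photon energy:
Initial wavelength: λ = hc/E = 19.5559 pm
Compton shift: Δλ = λ_C(1 - cos(141°)) = 4.3119 pm
Final wavelength: λ' = 19.5559 + 4.3119 = 23.8678 pm
Final photon energy: E' = hc/λ' = 51.9463 keV

Electron kinetic energy:
K_e = E - E' = 63.4000 - 51.9463 = 11.4537 keV

(Intermediate values are shown rounded; full precision is carried through to the final answer.)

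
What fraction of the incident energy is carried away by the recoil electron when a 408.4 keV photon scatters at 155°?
0.6037 (or 60.37%)

Calculate initial and final photon energies:

Initial: E₀ = 408.4 keV → λ₀ = 3.0359 pm
Compton shift: Δλ = 4.6253 pm
Final wavelength: λ' = 7.6611 pm
Final energy: E' = 161.8351 keV

Fractional energy loss:
(E₀ - E')/E₀ = (408.4000 - 161.8351)/408.4000
= 246.5649/408.4000
= 0.6037
= 60.37%

(Intermediate values are shown rounded; full precision is carried through to the final answer.)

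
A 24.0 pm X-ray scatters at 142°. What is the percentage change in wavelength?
18.0761%

Calculate the Compton shift:
Δλ = λ_C(1 - cos(142°))
Δλ = 2.4263 × (1 - cos(142°))
Δλ = 2.4263 × 1.7880
Δλ = 4.3383 pm

Percentage change:
(Δλ/λ₀) × 100 = (4.3383/24.0) × 100
= 18.0761%

(Intermediate values are shown rounded; full precision is carried through to the final answer.)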